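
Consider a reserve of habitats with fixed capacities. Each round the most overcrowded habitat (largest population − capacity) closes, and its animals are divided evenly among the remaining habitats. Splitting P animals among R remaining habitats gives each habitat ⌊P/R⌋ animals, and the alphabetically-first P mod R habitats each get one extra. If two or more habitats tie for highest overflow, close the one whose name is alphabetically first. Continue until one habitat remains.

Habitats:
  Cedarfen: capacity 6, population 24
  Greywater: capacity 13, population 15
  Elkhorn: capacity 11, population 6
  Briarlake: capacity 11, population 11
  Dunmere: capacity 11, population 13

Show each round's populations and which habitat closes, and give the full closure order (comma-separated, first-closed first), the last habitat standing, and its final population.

Closure order: Cedarfen, Dunmere, Greywater, Briarlake
Last habitat: Elkhorn with 69 animals

Round 1: Briarlake=11 Cedarfen=24 Dunmere=13 Elkhorn=6 Greywater=15 → close Cedarfen (overflow 18)
  24÷4 = 6 each, +1 to first 0
Round 2: Briarlake=17 Dunmere=19 Elkhorn=12 Greywater=21 → close Dunmere (overflow 8)
  19÷3 = 6 each, +1 to first 1
Round 3: Briarlake=24 Elkhorn=18 Greywater=27 → close Greywater (overflow 14)
  27÷2 = 13 each, +1 to first 1
Round 4: Briarlake=38 Elkhorn=31 → close Briarlake (overflow 27)
  38÷1 = 38 each, +1 to first 0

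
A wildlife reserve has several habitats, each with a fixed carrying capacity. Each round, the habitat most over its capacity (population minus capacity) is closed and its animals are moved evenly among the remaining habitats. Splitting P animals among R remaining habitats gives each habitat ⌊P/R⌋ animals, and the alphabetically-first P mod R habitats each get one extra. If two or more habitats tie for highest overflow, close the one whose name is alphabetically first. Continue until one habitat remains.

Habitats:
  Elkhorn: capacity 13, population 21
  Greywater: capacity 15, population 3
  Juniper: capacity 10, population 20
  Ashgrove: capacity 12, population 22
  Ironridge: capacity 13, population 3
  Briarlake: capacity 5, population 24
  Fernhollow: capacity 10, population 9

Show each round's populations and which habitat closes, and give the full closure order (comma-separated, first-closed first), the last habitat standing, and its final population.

Round 1: Ashgrove=22 Briarlake=24 Elkhorn=21 Fernhollow=9 Greywater=3 Ironridge=3 Juniper=20 → close Briarlake (overflow 19)
  24÷6 = 4 each, +1 to first 0
Round 2: Ashgrove=26 Elkhorn=25 Fernhollow=13 Greywater=7 Ironridge=7 Juniper=24 → close Ashgrove (overflow 14)
  26÷5 = 5 each, +1 to first 1
Round 3: Elkhorn=31 Fernhollow=18 Greywater=12 Ironridge=12 Juniper=29 → close Juniper (overflow 19)
  29÷4 = 7 each, +1 to first 1
Round 4: Elkhorn=39 Fernhollow=25 Greywater=19 Ironridge=19 → close Elkhorn (overflow 26)
  39÷3 = 13 each, +1 to first 0
Round 5: Fernhollow=38 Greywater=32 Ironridge=32 → close Fernhollow (overflow 28)
  38÷2 = 19 each, +1 to first 0
Round 6: Greywater=51 Ironridge=51 → close Ironridge (overflow 38)
  51÷1 = 51 each, +1 to first 0

Closure order: Briarlake, Ashgrove, Juniper, Elkhorn, Fernhollow, Ironridge
Last habitat: Greywater with 102 animals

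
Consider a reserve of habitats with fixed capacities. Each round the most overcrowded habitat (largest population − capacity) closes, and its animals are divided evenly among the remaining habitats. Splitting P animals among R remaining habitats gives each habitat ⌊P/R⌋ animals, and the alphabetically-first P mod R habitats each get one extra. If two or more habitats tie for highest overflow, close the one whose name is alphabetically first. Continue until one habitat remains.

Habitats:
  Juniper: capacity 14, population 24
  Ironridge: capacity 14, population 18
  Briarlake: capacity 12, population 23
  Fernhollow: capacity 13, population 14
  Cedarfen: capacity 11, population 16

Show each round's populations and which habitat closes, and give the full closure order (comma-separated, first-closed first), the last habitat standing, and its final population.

Closure order: Briarlake, Juniper, Cedarfen, Ironridge
Last habitat: Fernhollow with 95 animals

Round 1: Briarlake=23 Cedarfen=16 Fernhollow=14 Ironridge=18 Juniper=24 → close Briarlake (overflow 11)
  23÷4 = 5 each, +1 to first 3
Round 2: Cedarfen=22 Fernhollow=20 Ironridge=24 Juniper=29 → close Juniper (overflow 15)
  29÷3 = 9 each, +1 to first 2
Round 3: Cedarfen=32 Fernhollow=30 Ironridge=33 → close Cedarfen (overflow 21)
  32÷2 = 16 each, +1 to first 0
Round 4: Fernhollow=46 Ironridge=49 → close Ironridge (overflow 35)
  49÷1 = 49 each, +1 to first 0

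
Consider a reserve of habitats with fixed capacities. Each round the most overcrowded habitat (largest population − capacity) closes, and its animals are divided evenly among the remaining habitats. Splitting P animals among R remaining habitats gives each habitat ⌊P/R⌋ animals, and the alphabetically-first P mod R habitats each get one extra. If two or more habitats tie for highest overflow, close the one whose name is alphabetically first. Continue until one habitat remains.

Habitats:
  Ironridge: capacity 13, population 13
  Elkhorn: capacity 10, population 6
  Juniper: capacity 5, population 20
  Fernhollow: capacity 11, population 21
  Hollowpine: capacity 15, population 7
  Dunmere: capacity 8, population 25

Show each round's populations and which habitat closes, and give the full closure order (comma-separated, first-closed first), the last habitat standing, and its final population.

Round 1: Dunmere=25 Elkhorn=6 Fernhollow=21 Hollowpine=7 Ironridge=13 Juniper=20 → close Dunmere (overflow 17)
  25÷5 = 5 each, +1 to first 0
Round 2: Elkhorn=11 Fernhollow=26 Hollowpine=12 Ironridge=18 Juniper=25 → close Juniper (overflow 20)
  25÷4 = 6 each, +1 to first 1
Round 3: Elkhorn=18 Fernhollow=32 Hollowpine=18 Ironridge=24 → close Fernhollow (overflow 21)
  32÷3 = 10 each, +1 to first 2
Round 4: Elkhorn=29 Hollowpine=29 Ironridge=34 → close Ironridge (overflow 21)
  34÷2 = 17 each, +1 to first 0
Round 5: Elkhorn=46 Hollowpine=46 → close Elkhorn (overflow 36)
  46÷1 = 46 each, +1 to first 0

Closure order: Dunmere, Juniper, Fernhollow, Ironridge, Elkhorn
Last habitat: Hollowpine with 92 animals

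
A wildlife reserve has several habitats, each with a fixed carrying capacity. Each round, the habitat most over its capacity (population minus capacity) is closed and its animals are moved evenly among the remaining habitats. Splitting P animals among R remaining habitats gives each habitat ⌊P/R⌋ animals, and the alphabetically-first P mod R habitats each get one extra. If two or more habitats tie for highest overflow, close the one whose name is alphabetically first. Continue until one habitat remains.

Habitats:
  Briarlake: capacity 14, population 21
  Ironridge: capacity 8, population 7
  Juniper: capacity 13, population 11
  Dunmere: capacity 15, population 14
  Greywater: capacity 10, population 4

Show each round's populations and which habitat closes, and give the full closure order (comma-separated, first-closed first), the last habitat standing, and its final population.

Round 1: Briarlake=21 Dunmere=14 Greywater=4 Ironridge=7 Juniper=11 → close Briarlake (overflow 7)
  21÷4 = 5 each, +1 to first 1
Round 2: Dunmere=20 Greywater=9 Ironridge=12 Juniper=16 → close Dunmere (overflow 5)
  20÷3 = 6 each, +1 to first 2
Round 3: Greywater=16 Ironridge=19 Juniper=22 → close Ironridge (overflow 11)
  19÷2 = 9 each, +1 to first 1
Round 4: Greywater=26 Juniper=31 → close Juniper (overflow 18)
  31÷1 = 31 each, +1 to first 0

Closure order: Briarlake, Dunmere, Ironridge, Juniper
Last habitat: Greywater with 57 animals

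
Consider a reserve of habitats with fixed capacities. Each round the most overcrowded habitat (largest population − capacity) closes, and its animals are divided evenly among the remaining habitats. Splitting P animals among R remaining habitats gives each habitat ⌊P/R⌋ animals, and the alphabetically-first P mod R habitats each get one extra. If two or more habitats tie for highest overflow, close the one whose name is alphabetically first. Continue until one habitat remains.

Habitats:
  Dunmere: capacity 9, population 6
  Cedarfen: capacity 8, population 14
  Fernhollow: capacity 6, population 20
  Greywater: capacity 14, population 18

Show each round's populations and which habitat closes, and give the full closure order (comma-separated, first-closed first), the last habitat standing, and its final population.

Round 1: Cedarfen=14 Dunmere=6 Fernhollow=20 Greywater=18 → close Fernhollow (overflow 14)
  20÷3 = 6 each, +1 to first 2
Round 2: Cedarfen=21 Dunmere=13 Greywater=24 → close Cedarfen (overflow 13)
  21÷2 = 10 each, +1 to first 1
Round 3: Dunmere=24 Greywater=34 → close Greywater (overflow 20)
  34÷1 = 34 each, +1 to first 0

Closure order: Fernhollow, Cedarfen, Greywater
Last habitat: Dunmere with 58 animals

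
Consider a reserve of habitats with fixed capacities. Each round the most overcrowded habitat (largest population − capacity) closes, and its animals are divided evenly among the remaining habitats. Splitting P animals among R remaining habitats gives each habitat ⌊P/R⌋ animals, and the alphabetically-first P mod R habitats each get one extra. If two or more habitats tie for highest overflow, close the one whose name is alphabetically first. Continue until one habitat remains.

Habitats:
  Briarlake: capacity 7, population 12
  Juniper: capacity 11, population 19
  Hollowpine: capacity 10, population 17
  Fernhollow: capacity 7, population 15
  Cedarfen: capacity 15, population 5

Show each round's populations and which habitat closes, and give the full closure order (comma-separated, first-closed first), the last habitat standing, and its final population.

Round 1: Briarlake=12 Cedarfen=5 Fernhollow=15 Hollowpine=17 Juniper=19 → close Fernhollow (overflow 8)
  15÷4 = 3 each, +1 to first 3
Round 2: Briarlake=16 Cedarfen=9 Hollowpine=21 Juniper=22 → close Hollowpine (overflow 11)
  21÷3 = 7 each, +1 to first 0
Round 3: Briarlake=23 Cedarfen=16 Juniper=29 → close Juniper (overflow 18)
  29÷2 = 14 each, +1 to first 1
Round 4: Briarlake=38 Cedarfen=30 → close Briarlake (overflow 31)
  38÷1 = 38 each, +1 to first 0

Closure order: Fernhollow, Hollowpine, Juniper, Briarlake
Last habitat: Cedarfen with 68 animals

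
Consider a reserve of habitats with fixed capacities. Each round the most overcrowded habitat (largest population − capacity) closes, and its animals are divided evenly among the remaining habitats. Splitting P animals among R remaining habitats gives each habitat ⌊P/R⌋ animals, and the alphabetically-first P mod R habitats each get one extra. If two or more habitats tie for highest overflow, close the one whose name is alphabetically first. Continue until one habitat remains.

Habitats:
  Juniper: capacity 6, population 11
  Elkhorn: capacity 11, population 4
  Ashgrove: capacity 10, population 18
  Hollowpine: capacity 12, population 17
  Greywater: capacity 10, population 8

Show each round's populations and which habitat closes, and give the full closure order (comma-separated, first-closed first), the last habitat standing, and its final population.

Round 1: Ashgrove=18 Elkhorn=4 Greywater=8 Hollowpine=17 Juniper=11 → close Ashgrove (overflow 8)
  18÷4 = 4 each, +1 to first 2
Round 2: Elkhorn=9 Greywater=13 Hollowpine=21 Juniper=15 → close Hollowpine (overflow 9)
  21÷3 = 7 each, +1 to first 0
Round 3: Elkhorn=16 Greywater=20 Juniper=22 → close Juniper (overflow 16)
  22÷2 = 11 each, +1 to first 0
Round 4: Elkhorn=27 Greywater=31 → close Greywater (overflow 21)
  31÷1 = 31 each, +1 to first 0

Closure order: Ashgrove, Hollowpine, Juniper, Greywater
Last habitat: Elkhorn with 58 animals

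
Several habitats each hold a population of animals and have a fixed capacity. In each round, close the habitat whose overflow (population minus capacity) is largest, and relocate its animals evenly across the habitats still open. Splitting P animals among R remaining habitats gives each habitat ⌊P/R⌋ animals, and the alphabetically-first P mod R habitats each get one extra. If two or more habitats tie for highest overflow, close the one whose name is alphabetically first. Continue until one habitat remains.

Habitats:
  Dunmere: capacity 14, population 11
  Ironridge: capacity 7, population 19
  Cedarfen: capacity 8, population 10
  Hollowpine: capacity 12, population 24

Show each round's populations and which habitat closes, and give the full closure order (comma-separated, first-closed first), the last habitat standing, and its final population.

Round 1: Cedarfen=10 Dunmere=11 Hollowpine=24 Ironridge=19 → close Hollowpine (overflow 12)
  24÷3 = 8 each, +1 to first 0
Round 2: Cedarfen=18 Dunmere=19 Ironridge=27 → close Ironridge (overflow 20)
  27÷2 = 13 each, +1 to first 1
Round 3: Cedarfen=32 Dunmere=32 → close Cedarfen (overflow 24)
  32÷1 = 32 each, +1 to first 0

Closure order: Hollowpine, Ironridge, Cedarfen
Last habitat: Dunmere with 64 animals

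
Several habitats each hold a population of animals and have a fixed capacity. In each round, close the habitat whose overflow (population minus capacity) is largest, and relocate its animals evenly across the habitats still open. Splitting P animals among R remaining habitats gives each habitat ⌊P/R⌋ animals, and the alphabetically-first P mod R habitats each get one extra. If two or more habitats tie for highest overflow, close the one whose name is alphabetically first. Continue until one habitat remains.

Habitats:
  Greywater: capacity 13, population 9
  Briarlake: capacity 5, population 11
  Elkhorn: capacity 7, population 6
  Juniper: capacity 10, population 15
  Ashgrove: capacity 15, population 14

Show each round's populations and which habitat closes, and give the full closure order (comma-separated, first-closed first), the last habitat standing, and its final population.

Closure order: Briarlake, Juniper, Ashgrove, Elkhorn
Last habitat: Greywater with 55 animals

Round 1: Ashgrove=14 Briarlake=11 Elkhorn=6 Greywater=9 Juniper=15 → close Briarlake (overflow 6)
  11÷4 = 2 each, +1 to first 3
Round 2: Ashgrove=17 Elkhorn=9 Greywater=12 Juniper=17 → close Juniper (overflow 7)
  17÷3 = 5 each, +1 to first 2
Round 3: Ashgrove=23 Elkhorn=15 Greywater=17 → close Ashgrove (overflow 8)
  23÷2 = 11 each, +1 to first 1
Round 4: Elkhorn=27 Greywater=28 → close Elkhorn (overflow 20)
  27÷1 = 27 each, +1 to first 0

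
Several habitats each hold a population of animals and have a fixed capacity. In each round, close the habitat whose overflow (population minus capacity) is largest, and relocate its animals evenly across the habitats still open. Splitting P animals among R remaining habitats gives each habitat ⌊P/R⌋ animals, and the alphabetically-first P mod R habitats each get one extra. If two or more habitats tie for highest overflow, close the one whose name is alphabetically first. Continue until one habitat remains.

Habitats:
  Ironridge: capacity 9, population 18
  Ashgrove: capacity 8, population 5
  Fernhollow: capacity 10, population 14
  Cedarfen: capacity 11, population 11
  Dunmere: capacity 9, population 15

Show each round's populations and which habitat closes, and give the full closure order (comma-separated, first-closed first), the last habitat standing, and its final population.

Round 1: Ashgrove=5 Cedarfen=11 Dunmere=15 Fernhollow=14 Ironridge=18 → close Ironridge (overflow 9)
  18÷4 = 4 each, +1 to first 2
Round 2: Ashgrove=10 Cedarfen=16 Dunmere=19 Fernhollow=18 → close Dunmere (overflow 10)
  19÷3 = 6 each, +1 to first 1
Round 3: Ashgrove=17 Cedarfen=22 Fernhollow=24 → close Fernhollow (overflow 14)
  24÷2 = 12 each, +1 to first 0
Round 4: Ashgrove=29 Cedarfen=34 → close Cedarfen (overflow 23)
  34÷1 = 34 each, +1 to first 0

Closure order: Ironridge, Dunmere, Fernhollow, Cedarfen
Last habitat: Ashgrove with 63 animals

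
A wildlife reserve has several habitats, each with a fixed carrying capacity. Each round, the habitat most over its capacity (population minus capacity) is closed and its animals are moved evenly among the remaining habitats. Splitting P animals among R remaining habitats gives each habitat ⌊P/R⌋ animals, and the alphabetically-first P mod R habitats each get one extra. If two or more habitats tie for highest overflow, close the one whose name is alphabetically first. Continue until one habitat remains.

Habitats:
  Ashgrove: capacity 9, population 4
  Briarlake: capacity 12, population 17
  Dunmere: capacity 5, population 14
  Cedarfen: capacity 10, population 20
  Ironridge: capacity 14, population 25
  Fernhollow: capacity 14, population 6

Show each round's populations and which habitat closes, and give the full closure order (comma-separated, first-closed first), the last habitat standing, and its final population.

Closure order: Ironridge, Cedarfen, Dunmere, Briarlake, Ashgrove
Last habitat: Fernhollow with 86 animals

Round 1: Ashgrove=4 Briarlake=17 Cedarfen=20 Dunmere=14 Fernhollow=6 Ironridge=25 → close Ironridge (overflow 11)
  25÷5 = 5 each, +1 to first 0
Round 2: Ashgrove=9 Briarlake=22 Cedarfen=25 Dunmere=19 Fernhollow=11 → close Cedarfen (overflow 15)
  25÷4 = 6 each, +1 to first 1
Round 3: Ashgrove=16 Briarlake=28 Dunmere=25 Fernhollow=17 → close Dunmere (overflow 20)
  25÷3 = 8 each, +1 to first 1
Round 4: Ashgrove=25 Briarlake=36 Fernhollow=25 → close Briarlake (overflow 24)
  36÷2 = 18 each, +1 to first 0
Round 5: Ashgrove=43 Fernhollow=43 → close Ashgrove (overflow 34)
  43÷1 = 43 each, +1 to first 0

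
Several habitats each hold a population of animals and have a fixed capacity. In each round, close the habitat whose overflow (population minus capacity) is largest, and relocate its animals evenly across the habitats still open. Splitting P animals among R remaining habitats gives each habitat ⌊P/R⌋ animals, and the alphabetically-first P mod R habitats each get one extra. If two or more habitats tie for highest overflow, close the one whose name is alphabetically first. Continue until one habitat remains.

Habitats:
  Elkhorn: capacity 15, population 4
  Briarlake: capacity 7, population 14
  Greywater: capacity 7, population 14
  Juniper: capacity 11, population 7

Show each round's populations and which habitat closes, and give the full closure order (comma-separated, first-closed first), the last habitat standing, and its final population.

Closure order: Briarlake, Greywater, Juniper
Last habitat: Elkhorn with 39 animals

Round 1: Briarlake=14 Elkhorn=4 Greywater=14 Juniper=7 → close Briarlake (overflow 7)
  14÷3 = 4 each, +1 to first 2
Round 2: Elkhorn=9 Greywater=19 Juniper=11 → close Greywater (overflow 12)
  19÷2 = 9 each, +1 to first 1
Round 3: Elkhorn=19 Juniper=20 → close Juniper (overflow 9)
  20÷1 = 20 each, +1 to first 0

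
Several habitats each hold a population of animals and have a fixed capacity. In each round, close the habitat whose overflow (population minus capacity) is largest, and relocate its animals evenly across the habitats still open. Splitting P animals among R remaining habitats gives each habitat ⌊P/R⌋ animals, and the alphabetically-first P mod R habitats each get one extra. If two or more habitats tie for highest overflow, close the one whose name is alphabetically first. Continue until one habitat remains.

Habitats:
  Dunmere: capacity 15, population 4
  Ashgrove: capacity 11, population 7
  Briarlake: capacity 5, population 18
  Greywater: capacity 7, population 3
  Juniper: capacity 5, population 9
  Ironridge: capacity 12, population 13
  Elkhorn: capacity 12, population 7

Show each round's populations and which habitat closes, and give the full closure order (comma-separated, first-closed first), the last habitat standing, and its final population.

Closure order: Briarlake, Juniper, Ironridge, Ashgrove, Greywater, Elkhorn
Last habitat: Dunmere with 61 animals

Round 1: Ashgrove=7 Briarlake=18 Dunmere=4 Elkhorn=7 Greywater=3 Ironridge=13 Juniper=9 → close Briarlake (overflow 13)
  18÷6 = 3 each, +1 to first 0
Round 2: Ashgrove=10 Dunmere=7 Elkhorn=10 Greywater=6 Ironridge=16 Juniper=12 → close Juniper (overflow 7)
  12÷5 = 2 each, +1 to first 2
Round 3: Ashgrove=13 Dunmere=10 Elkhorn=12 Greywater=8 Ironridge=18 → close Ironridge (overflow 6)
  18÷4 = 4 each, +1 to first 2
Round 4: Ashgrove=18 Dunmere=15 Elkhorn=16 Greywater=12 → close Ashgrove (overflow 7)
  18÷3 = 6 each, +1 to first 0
Round 5: Dunmere=21 Elkhorn=22 Greywater=18 → close Greywater (overflow 11)
  18÷2 = 9 each, +1 to first 0
Round 6: Dunmere=30 Elkhorn=31 → close Elkhorn (overflow 19)
  31÷1 = 31 each, +1 to first 0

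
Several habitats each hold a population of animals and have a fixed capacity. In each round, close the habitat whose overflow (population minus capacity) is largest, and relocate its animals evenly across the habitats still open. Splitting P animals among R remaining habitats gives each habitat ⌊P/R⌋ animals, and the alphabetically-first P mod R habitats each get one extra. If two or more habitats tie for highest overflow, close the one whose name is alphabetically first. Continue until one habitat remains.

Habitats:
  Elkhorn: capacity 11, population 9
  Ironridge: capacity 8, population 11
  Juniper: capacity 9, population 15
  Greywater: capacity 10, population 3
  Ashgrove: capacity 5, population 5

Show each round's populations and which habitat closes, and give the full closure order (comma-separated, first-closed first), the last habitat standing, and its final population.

Closure order: Juniper, Ironridge, Ashgrove, Elkhorn
Last habitat: Greywater with 43 animals

Round 1: Ashgrove=5 Elkhorn=9 Greywater=3 Ironridge=11 Juniper=15 → close Juniper (overflow 6)
  15÷4 = 3 each, +1 to first 3
Round 2: Ashgrove=9 Elkhorn=13 Greywater=7 Ironridge=14 → close Ironridge (overflow 6)
  14÷3 = 4 each, +1 to first 2
Round 3: Ashgrove=14 Elkhorn=18 Greywater=11 → close Ashgrove (overflow 9)
  14÷2 = 7 each, +1 to first 0
Round 4: Elkhorn=25 Greywater=18 → close Elkhorn (overflow 14)
  25÷1 = 25 each, +1 to first 0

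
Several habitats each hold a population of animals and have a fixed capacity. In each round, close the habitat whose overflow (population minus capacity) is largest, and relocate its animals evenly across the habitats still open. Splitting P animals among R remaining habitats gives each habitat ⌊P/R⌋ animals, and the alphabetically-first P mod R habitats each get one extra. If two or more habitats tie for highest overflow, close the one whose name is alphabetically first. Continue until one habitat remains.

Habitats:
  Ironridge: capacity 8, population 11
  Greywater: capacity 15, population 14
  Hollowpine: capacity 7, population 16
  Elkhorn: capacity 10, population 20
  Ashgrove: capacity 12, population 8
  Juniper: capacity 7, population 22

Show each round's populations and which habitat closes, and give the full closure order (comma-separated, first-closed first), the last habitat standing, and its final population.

Closure order: Juniper, Elkhorn, Hollowpine, Ironridge, Ashgrove
Last habitat: Greywater with 91 animals

Round 1: Ashgrove=8 Elkhorn=20 Greywater=14 Hollowpine=16 Ironridge=11 Juniper=22 → close Juniper (overflow 15)
  22÷5 = 4 each, +1 to first 2
Round 2: Ashgrove=13 Elkhorn=25 Greywater=18 Hollowpine=20 Ironridge=15 → close Elkhorn (overflow 15)
  25÷4 = 6 each, +1 to first 1
Round 3: Ashgrove=20 Greywater=24 Hollowpine=26 Ironridge=21 → close Hollowpine (overflow 19)
  26÷3 = 8 each, +1 to first 2
Round 4: Ashgrove=29 Greywater=33 Ironridge=29 → close Ironridge (overflow 21)
  29÷2 = 14 each, +1 to first 1
Round 5: Ashgrove=44 Greywater=47 → close Ashgrove (overflow 32)
  44÷1 = 44 each, +1 to first 0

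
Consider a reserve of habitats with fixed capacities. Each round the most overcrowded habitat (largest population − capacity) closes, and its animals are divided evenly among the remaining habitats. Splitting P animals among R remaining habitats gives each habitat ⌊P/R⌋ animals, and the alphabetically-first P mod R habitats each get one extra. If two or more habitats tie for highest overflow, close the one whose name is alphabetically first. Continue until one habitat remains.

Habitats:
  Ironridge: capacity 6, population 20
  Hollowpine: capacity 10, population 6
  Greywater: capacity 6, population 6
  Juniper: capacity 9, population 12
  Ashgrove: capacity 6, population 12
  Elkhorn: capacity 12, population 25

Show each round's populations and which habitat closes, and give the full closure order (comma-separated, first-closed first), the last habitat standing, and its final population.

Closure order: Ironridge, Elkhorn, Ashgrove, Juniper, Greywater
Last habitat: Hollowpine with 81 animals

Round 1: Ashgrove=12 Elkhorn=25 Greywater=6 Hollowpine=6 Ironridge=20 Juniper=12 → close Ironridge (overflow 14)
  20÷5 = 4 each, +1 to first 0
Round 2: Ashgrove=16 Elkhorn=29 Greywater=10 Hollowpine=10 Juniper=16 → close Elkhorn (overflow 17)
  29÷4 = 7 each, +1 to first 1
Round 3: Ashgrove=24 Greywater=17 Hollowpine=17 Juniper=23 → close Ashgrove (overflow 18)
  24÷3 = 8 each, +1 to first 0
Round 4: Greywater=25 Hollowpine=25 Juniper=31 → close Juniper (overflow 22)
  31÷2 = 15 each, +1 to first 1
Round 5: Greywater=41 Hollowpine=40 → close Greywater (overflow 35)
  41÷1 = 41 each, +1 to first 0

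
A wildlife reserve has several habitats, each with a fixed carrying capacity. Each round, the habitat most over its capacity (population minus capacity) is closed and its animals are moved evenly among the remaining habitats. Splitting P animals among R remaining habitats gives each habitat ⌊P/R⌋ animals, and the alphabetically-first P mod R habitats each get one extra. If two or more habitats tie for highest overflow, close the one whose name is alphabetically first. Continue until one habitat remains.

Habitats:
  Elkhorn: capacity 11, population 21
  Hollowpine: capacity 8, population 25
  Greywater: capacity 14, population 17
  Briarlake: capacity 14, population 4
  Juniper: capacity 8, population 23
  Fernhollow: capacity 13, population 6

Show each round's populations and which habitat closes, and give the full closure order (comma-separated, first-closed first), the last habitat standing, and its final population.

Closure order: Hollowpine, Juniper, Elkhorn, Greywater, Fernhollow
Last habitat: Briarlake with 96 animals

Round 1: Briarlake=4 Elkhorn=21 Fernhollow=6 Greywater=17 Hollowpine=25 Juniper=23 → close Hollowpine (overflow 17)
  25÷5 = 5 each, +1 to first 0
Round 2: Briarlake=9 Elkhorn=26 Fernhollow=11 Greywater=22 Juniper=28 → close Juniper (overflow 20)
  28÷4 = 7 each, +1 to first 0
Round 3: Briarlake=16 Elkhorn=33 Fernhollow=18 Greywater=29 → close Elkhorn (overflow 22)
  33÷3 = 11 each, +1 to first 0
Round 4: Briarlake=27 Fernhollow=29 Greywater=40 → close Greywater (overflow 26)
  40÷2 = 20 each, +1 to first 0
Round 5: Briarlake=47 Fernhollow=49 → close Fernhollow (overflow 36)
  49÷1 = 49 each, +1 to first 0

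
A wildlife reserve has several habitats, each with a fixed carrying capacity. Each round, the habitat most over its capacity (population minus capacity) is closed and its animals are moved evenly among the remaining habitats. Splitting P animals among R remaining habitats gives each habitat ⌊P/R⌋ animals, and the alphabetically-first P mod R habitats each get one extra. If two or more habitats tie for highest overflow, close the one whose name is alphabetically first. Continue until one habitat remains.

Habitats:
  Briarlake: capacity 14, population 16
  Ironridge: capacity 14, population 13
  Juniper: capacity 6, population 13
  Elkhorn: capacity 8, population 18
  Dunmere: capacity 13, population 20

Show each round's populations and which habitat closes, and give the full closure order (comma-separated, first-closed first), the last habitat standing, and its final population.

Closure order: Elkhorn, Dunmere, Juniper, Briarlake
Last habitat: Ironridge with 80 animals

Round 1: Briarlake=16 Dunmere=20 Elkhorn=18 Ironridge=13 Juniper=13 → close Elkhorn (overflow 10)
  18÷4 = 4 each, +1 to first 2
Round 2: Briarlake=21 Dunmere=25 Ironridge=17 Juniper=17 → close Dunmere (overflow 12)
  25÷3 = 8 each, +1 to first 1
Round 3: Briarlake=30 Ironridge=25 Juniper=25 → close Juniper (overflow 19)
  25÷2 = 12 each, +1 to first 1
Round 4: Briarlake=43 Ironridge=37 → close Briarlake (overflow 29)
  43÷1 = 43 each, +1 to first 0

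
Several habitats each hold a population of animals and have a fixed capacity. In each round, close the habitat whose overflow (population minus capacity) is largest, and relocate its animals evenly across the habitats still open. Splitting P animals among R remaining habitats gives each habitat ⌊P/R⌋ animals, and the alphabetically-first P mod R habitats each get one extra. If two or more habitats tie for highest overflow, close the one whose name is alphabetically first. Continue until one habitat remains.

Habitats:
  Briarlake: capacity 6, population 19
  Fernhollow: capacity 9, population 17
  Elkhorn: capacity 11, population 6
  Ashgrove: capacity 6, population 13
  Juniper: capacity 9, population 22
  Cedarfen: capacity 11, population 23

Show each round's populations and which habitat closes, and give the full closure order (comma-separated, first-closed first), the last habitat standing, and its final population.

Closure order: Briarlake, Cedarfen, Juniper, Ashgrove, Fernhollow
Last habitat: Elkhorn with 100 animals

Round 1: Ashgrove=13 Briarlake=19 Cedarfen=23 Elkhorn=6 Fernhollow=17 Juniper=22 → close Briarlake (overflow 13)
  19÷5 = 3 each, +1 to first 4
Round 2: Ashgrove=17 Cedarfen=27 Elkhorn=10 Fernhollow=21 Juniper=25 → close Cedarfen (overflow 16)
  27÷4 = 6 each, +1 to first 3
Round 3: Ashgrove=24 Elkhorn=17 Fernhollow=28 Juniper=31 → close Juniper (overflow 22)
  31÷3 = 10 each, +1 to first 1
Round 4: Ashgrove=35 Elkhorn=27 Fernhollow=38 → close Ashgrove (overflow 29)
  35÷2 = 17 each, +1 to first 1
Round 5: Elkhorn=45 Fernhollow=55 → close Fernhollow (overflow 46)
  55÷1 = 55 each, +1 to first 0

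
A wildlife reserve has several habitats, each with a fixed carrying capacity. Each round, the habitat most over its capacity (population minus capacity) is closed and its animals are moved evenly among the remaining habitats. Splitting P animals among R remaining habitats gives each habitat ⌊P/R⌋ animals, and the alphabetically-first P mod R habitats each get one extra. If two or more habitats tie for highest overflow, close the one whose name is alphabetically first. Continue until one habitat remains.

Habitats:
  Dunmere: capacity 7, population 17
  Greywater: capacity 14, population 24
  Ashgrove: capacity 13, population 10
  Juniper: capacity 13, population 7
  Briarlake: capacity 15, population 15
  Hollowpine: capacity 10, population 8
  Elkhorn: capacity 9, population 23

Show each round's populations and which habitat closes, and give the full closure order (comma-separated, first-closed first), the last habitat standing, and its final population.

Round 1: Ashgrove=10 Briarlake=15 Dunmere=17 Elkhorn=23 Greywater=24 Hollowpine=8 Juniper=7 → close Elkhorn (overflow 14)
  23÷6 = 3 each, +1 to first 5
Round 2: Ashgrove=14 Briarlake=19 Dunmere=21 Greywater=28 Hollowpine=12 Juniper=10 → close Dunmere (overflow 14)
  21÷5 = 4 each, +1 to first 1
Round 3: Ashgrove=19 Briarlake=23 Greywater=32 Hollowpine=16 Juniper=14 → close Greywater (overflow 18)
  32÷4 = 8 each, +1 to first 0
Round 4: Ashgrove=27 Briarlake=31 Hollowpine=24 Juniper=22 → close Briarlake (overflow 16)
  31÷3 = 10 each, +1 to first 1
Round 5: Ashgrove=38 Hollowpine=34 Juniper=32 → close Ashgrove (overflow 25)
  38÷2 = 19 each, +1 to first 0
Round 6: Hollowpine=53 Juniper=51 → close Hollowpine (overflow 43)
  53÷1 = 53 each, +1 to first 0

Closure order: Elkhorn, Dunmere, Greywater, Briarlake, Ashgrove, Hollowpine
Last habitat: Juniper with 104 animals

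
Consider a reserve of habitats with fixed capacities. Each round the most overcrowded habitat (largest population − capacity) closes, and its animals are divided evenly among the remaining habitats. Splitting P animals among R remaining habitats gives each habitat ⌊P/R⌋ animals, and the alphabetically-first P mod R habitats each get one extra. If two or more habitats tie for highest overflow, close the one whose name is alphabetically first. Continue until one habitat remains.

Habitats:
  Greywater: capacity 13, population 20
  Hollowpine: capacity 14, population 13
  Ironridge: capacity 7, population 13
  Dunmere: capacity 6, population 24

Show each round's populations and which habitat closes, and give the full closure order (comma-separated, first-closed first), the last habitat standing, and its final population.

Closure order: Dunmere, Greywater, Ironridge
Last habitat: Hollowpine with 70 animals

Round 1: Dunmere=24 Greywater=20 Hollowpine=13 Ironridge=13 → close Dunmere (overflow 18)
  24÷3 = 8 each, +1 to first 0
Round 2: Greywater=28 Hollowpine=21 Ironridge=21 → close Greywater (overflow 15)
  28÷2 = 14 each, +1 to first 0
Round 3: Hollowpine=35 Ironridge=35 → close Ironridge (overflow 28)
  35÷1 = 35 each, +1 to first 0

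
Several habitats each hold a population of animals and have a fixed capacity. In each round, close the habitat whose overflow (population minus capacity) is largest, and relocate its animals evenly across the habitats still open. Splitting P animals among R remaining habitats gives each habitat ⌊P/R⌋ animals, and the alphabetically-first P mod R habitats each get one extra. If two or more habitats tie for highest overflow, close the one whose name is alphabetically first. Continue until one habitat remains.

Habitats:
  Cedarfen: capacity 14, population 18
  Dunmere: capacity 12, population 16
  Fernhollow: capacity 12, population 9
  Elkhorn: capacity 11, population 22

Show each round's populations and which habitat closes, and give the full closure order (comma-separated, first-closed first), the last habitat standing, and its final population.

Closure order: Elkhorn, Cedarfen, Dunmere
Last habitat: Fernhollow with 65 animals

Round 1: Cedarfen=18 Dunmere=16 Elkhorn=22 Fernhollow=9 → close Elkhorn (overflow 11)
  22÷3 = 7 each, +1 to first 1
Round 2: Cedarfen=26 Dunmere=23 Fernhollow=16 → close Cedarfen (overflow 12)
  26÷2 = 13 each, +1 to first 0
Round 3: Dunmere=36 Fernhollow=29 → close Dunmere (overflow 24)
  36÷1 = 36 each, +1 to first 0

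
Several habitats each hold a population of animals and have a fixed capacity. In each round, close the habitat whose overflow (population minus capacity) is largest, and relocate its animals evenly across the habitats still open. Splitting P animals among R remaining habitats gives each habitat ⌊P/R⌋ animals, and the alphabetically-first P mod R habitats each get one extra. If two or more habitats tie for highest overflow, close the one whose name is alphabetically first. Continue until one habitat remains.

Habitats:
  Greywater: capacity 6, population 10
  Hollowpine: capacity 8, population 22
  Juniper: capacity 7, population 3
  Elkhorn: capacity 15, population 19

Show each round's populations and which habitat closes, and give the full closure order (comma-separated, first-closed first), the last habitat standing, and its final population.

Closure order: Hollowpine, Elkhorn, Greywater
Last habitat: Juniper with 54 animals

Round 1: Elkhorn=19 Greywater=10 Hollowpine=22 Juniper=3 → close Hollowpine (overflow 14)
  22÷3 = 7 each, +1 to first 1
Round 2: Elkhorn=27 Greywater=17 Juniper=10 → close Elkhorn (overflow 12)
  27÷2 = 13 each, +1 to first 1
Round 3: Greywater=31 Juniper=23 → close Greywater (overflow 25)
  31÷1 = 31 each, +1 to first 0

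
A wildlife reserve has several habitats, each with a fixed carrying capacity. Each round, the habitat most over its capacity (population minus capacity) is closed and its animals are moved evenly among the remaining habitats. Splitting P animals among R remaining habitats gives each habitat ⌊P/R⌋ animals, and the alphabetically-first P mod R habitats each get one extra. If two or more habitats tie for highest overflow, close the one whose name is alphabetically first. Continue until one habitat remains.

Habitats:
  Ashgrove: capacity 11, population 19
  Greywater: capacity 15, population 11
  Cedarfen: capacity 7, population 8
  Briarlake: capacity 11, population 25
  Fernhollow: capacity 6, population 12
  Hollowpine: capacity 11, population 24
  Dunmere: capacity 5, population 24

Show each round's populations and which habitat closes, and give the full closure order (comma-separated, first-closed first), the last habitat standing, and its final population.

Round 1: Ashgrove=19 Briarlake=25 Cedarfen=8 Dunmere=24 Fernhollow=12 Greywater=11 Hollowpine=24 → close Dunmere (overflow 19)
  24÷6 = 4 each, +1 to first 0
Round 2: Ashgrove=23 Briarlake=29 Cedarfen=12 Fernhollow=16 Greywater=15 Hollowpine=28 → close Briarlake (overflow 18)
  29÷5 = 5 each, +1 to first 4
Round 3: Ashgrove=29 Cedarfen=18 Fernhollow=22 Greywater=21 Hollowpine=33 → close Hollowpine (overflow 22)
  33÷4 = 8 each, +1 to first 1
Round 4: Ashgrove=38 Cedarfen=26 Fernhollow=30 Greywater=29 → close Ashgrove (overflow 27)
  38÷3 = 12 each, +1 to first 2
Round 5: Cedarfen=39 Fernhollow=43 Greywater=41 → close Fernhollow (overflow 37)
  43÷2 = 21 each, +1 to first 1
Round 6: Cedarfen=61 Greywater=62 → close Cedarfen (overflow 54)
  61÷1 = 61 each, +1 to first 0

Closure order: Dunmere, Briarlake, Hollowpine, Ashgrove, Fernhollow, Cedarfen
Last habitat: Greywater with 123 animals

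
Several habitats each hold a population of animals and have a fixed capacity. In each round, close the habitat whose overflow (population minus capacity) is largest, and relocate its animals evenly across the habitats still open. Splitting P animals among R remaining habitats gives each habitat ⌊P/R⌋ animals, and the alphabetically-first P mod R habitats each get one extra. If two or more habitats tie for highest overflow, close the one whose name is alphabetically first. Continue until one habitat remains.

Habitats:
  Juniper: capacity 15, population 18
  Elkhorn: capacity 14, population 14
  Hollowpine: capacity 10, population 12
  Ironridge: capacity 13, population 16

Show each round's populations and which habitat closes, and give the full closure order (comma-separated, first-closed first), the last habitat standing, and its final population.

Closure order: Ironridge, Juniper, Elkhorn
Last habitat: Hollowpine with 60 animals

Round 1: Elkhorn=14 Hollowpine=12 Ironridge=16 Juniper=18 → close Ironridge (overflow 3)
  16÷3 = 5 each, +1 to first 1
Round 2: Elkhorn=20 Hollowpine=17 Juniper=23 → close Juniper (overflow 8)
  23÷2 = 11 each, +1 to first 1
Round 3: Elkhorn=32 Hollowpine=28 → close Elkhorn (overflow 18)
  32÷1 = 32 each, +1 to first 0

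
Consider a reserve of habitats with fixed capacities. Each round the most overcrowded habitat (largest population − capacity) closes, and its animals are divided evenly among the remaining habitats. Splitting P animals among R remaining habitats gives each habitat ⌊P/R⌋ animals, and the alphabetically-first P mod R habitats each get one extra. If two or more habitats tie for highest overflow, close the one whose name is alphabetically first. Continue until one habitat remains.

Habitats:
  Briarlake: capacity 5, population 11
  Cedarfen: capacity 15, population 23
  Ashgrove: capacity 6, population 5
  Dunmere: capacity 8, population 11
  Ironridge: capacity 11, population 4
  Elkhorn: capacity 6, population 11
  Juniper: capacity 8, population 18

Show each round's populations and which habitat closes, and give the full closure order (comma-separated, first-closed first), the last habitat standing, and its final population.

Closure order: Juniper, Cedarfen, Briarlake, Elkhorn, Dunmere, Ashgrove
Last habitat: Ironridge with 83 animals

Round 1: Ashgrove=5 Briarlake=11 Cedarfen=23 Dunmere=11 Elkhorn=11 Ironridge=4 Juniper=18 → close Juniper (overflow 10)
  18÷6 = 3 each, +1 to first 0
Round 2: Ashgrove=8 Briarlake=14 Cedarfen=26 Dunmere=14 Elkhorn=14 Ironridge=7 → close Cedarfen (overflow 11)
  26÷5 = 5 each, +1 to first 1
Round 3: Ashgrove=14 Briarlake=19 Dunmere=19 Elkhorn=19 Ironridge=12 → close Briarlake (overflow 14)
  19÷4 = 4 each, +1 to first 3
Round 4: Ashgrove=19 Dunmere=24 Elkhorn=24 Ironridge=16 → close Elkhorn (overflow 18)
  24÷3 = 8 each, +1 to first 0
Round 5: Ashgrove=27 Dunmere=32 Ironridge=24 → close Dunmere (overflow 24)
  32÷2 = 16 each, +1 to first 0
Round 6: Ashgrove=43 Ironridge=40 → close Ashgrove (overflow 37)
  43÷1 = 43 each, +1 to first 0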